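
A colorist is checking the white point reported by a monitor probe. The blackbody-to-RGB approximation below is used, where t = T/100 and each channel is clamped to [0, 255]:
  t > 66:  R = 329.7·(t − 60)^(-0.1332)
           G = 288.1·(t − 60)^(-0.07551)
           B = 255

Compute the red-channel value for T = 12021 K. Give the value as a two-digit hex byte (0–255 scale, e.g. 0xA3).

t = 12021/100 = 120.21; the t > 66 branch applies.
R = 329.7·(120.21 − 60)^(-0.1332) = 329.7·60.21^(-0.1332) = 329.7·0.57936 = 191.015.
Rounded: 191; in hex, 0xBF.

0xBF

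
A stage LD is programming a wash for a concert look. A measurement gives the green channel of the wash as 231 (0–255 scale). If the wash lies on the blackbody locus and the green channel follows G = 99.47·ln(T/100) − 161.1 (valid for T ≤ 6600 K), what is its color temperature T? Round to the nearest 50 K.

5150 K

ln t = (231 + 161.1) / 99.47 = 3.9419.
t = e^3.9419 = 51.516.
T = 100·t = 5152 K → 5150 K to the nearest 50 K.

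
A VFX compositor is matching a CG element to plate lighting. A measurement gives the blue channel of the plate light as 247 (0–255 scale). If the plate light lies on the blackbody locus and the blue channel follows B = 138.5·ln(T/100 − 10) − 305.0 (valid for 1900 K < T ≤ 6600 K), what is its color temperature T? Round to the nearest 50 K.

6400 K

ln(t − 10) = (247 + 305.0) / 138.5 = 3.9856.
t − 10 = e^3.9856 = 53.815, so t = 63.815.
T = 100·t = 6382 K → 6400 K to the nearest 50 K.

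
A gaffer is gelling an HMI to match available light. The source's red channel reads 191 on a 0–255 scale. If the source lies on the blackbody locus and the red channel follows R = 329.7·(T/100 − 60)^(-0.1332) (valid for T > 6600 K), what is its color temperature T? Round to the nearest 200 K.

12000 K

(t − 60)^(-0.1332) = 191/329.7 = 0.57931.
t − 60 = 0.57931^(1/-0.1332) = 0.57931^(-7.508) = 60.245, so t = 120.245.
T = 100·t = 12025 K → 12000 K to the nearest 200 K.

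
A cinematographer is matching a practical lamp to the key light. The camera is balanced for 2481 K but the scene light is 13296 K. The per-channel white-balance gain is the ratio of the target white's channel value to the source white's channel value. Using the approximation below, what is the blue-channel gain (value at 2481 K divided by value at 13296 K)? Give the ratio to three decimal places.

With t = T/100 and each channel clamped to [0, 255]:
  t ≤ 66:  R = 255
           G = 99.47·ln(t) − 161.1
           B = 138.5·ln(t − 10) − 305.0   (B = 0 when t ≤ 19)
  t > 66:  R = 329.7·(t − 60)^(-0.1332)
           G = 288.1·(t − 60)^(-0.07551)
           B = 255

At 13296 K (t = 132.96):
  B = 255 by definition for t > 66.
At 2481 K (t = 24.81):
  B = 138.5·ln(24.81 − 10) − 305.0 = 138.5·ln 14.81 − 305.0 = 138.5·2.6953 − 305.0 = 68.299.
Gain = 68.299 / 255.000 = 0.2678 → 0.268.

0.268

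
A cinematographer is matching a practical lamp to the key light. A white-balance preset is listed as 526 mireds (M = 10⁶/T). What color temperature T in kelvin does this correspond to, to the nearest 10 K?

1900 K

T = 10⁶ / 526 = 1901.14 K → 1900 K.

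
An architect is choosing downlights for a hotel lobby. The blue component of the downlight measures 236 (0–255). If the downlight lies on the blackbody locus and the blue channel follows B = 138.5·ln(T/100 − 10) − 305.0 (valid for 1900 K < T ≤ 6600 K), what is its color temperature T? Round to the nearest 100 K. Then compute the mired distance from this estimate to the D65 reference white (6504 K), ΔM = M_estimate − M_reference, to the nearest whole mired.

ln(t − 10) = (236 + 305.0) / 138.5 = 3.9061.
t − 10 = e^3.9061 = 49.707, so t = 59.707.
T = 100·t = 5971 K → 6000 K to the nearest 100 K.
M_estimate = 10⁶/6000 = 166.67; M_reference = 10⁶/6504 = 153.75.
ΔM = 166.67 − 153.75 = 12.92 → +13 mireds.

+13 mireds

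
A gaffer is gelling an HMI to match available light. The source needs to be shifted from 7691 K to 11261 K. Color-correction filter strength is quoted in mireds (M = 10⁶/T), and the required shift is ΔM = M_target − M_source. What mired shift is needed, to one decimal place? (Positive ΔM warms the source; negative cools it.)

-41.2 mireds

M_source = 10⁶/7691 = 130.022; M_target = 10⁶/11261 = 88.802.
ΔM = 88.802 − 130.022 = -41.220 → -41.2 mireds, a cooling shift.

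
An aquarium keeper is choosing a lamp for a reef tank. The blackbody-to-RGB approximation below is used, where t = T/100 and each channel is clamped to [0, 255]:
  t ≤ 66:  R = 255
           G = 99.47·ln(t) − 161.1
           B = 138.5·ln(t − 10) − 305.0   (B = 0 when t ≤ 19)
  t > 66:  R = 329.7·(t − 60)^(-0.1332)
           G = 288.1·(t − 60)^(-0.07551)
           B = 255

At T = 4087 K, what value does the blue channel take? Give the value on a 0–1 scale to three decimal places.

t = 4087/100 = 40.87; the t ≤ 66 branch applies.
B = 138.5·ln(40.87 − 10) − 305.0 = 138.5·ln 30.87 − 305.0 = 138.5·3.4298 − 305.0 = 170.025.
On a 0–1 scale: 170.025/255 = 0.6668 → 0.667.

0.667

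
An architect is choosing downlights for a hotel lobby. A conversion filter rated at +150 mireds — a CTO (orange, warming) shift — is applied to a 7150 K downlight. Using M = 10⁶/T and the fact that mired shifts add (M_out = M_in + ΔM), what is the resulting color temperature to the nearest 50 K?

3450 K

M_in = 10⁶/7150 = 139.86 mireds.
M_out = 139.86 + (+150) = 289.86 mireds.
T_out = 10⁶/289.86 = 3449.9 K → 3450 K.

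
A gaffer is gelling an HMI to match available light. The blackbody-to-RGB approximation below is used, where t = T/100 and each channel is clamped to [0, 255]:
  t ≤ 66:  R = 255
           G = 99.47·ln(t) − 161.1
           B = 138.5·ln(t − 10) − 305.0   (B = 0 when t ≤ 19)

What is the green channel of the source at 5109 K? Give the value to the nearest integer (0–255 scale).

230

t = 5109/100 = 51.09; the t ≤ 66 branch applies.
G = 99.47·ln 51.09 − 161.1 = 99.47·3.9336 − 161.1 = 230.174.
Rounded: 230.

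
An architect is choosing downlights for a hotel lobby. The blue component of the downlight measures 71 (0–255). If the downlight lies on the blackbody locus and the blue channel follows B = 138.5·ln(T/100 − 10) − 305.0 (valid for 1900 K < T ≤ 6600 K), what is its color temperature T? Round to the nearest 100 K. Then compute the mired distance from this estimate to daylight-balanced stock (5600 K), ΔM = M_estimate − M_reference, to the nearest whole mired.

ln(t − 10) = (71 + 305.0) / 138.5 = 2.7148.
t − 10 = e^2.7148 = 15.102, so t = 25.102.
T = 100·t = 2510 K → 2500 K to the nearest 100 K.
M_estimate = 10⁶/2500 = 400.00; M_reference = 10⁶/5600 = 178.57.
ΔM = 400.00 − 178.57 = 221.43 → +221 mireds.

+221 mireds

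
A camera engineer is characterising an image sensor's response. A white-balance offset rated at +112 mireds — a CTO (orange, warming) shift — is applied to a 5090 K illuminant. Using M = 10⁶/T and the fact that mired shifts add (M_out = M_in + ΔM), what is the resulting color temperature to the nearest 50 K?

3250 K

M_in = 10⁶/5090 = 196.46 mireds.
M_out = 196.46 + (+112) = 308.46 mireds.
T_out = 10⁶/308.46 = 3241.9 K → 3250 K.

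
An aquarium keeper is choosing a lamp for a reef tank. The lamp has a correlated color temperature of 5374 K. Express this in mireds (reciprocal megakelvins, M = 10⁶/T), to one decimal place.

186.1 mireds

M = 10⁶ / 5374 = 186.081 → 186.1 mireds.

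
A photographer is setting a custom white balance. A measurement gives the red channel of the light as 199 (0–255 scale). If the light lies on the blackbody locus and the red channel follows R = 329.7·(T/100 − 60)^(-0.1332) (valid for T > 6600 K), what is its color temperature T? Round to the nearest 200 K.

10400 K

(t − 60)^(-0.1332) = 199/329.7 = 0.60358.
t − 60 = 0.60358^(1/-0.1332) = 0.60358^(-7.508) = 44.273, so t = 104.273.
T = 100·t = 10427 K → 10400 K to the nearest 200 K.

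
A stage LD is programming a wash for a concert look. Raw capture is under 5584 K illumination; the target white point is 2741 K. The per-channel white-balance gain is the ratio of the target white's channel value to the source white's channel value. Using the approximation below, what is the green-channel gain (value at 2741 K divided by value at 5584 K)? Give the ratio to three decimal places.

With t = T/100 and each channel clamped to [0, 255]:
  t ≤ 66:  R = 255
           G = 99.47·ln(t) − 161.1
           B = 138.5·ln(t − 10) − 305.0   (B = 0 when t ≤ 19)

At 5584 K (t = 55.84):
  G = 99.47·ln 55.84 − 161.1 = 99.47·4.0225 − 161.1 = 239.017.
At 2741 K (t = 27.41):
  G = 99.47·ln 27.41 − 161.1 = 99.47·3.3109 − 161.1 = 168.236.
Gain = 168.236 / 239.017 = 0.7039 → 0.704.

0.704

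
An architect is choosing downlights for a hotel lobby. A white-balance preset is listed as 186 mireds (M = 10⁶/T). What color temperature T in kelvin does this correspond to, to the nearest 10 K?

T = 10⁶ / 186 = 5376.34 K → 5380 K.

5380 K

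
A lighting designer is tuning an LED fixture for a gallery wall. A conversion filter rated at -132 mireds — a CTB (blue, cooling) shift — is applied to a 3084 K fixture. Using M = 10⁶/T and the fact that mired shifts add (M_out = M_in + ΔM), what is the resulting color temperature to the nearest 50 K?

5200 K

M_in = 10⁶/3084 = 324.25 mireds.
M_out = 324.25 + (-132) = 192.25 mireds.
T_out = 10⁶/192.25 = 5201.4 K → 5200 K.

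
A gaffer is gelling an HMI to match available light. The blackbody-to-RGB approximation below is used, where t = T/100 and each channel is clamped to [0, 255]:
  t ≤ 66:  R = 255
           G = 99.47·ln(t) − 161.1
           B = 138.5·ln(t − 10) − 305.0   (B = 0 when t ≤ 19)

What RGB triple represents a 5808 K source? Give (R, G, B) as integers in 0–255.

(255, 243, 231)

t = 5808/100 = 58.08; the t ≤ 66 branch applies.
R = 255 by definition for t ≤ 66.
G = 99.47·ln 58.08 − 161.1 = 99.47·4.0618 − 161.1 = 242.929.
B = 138.5·ln(58.08 − 10) − 305.0 = 138.5·ln 48.08 − 305.0 = 138.5·3.8729 − 305.0 = 231.392.
Rounded: (255, 243, 231).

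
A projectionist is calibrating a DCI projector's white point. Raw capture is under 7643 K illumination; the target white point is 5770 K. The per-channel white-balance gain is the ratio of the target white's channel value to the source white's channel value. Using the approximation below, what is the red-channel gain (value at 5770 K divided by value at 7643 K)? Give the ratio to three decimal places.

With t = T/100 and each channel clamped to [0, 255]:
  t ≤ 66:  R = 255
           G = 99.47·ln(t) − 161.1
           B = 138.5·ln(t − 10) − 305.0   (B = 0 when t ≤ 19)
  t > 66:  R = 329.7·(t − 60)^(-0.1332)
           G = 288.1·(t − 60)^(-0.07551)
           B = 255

At 7643 K (t = 76.43):
  R = 329.7·(76.43 − 60)^(-0.1332) = 329.7·16.43^(-0.1332) = 329.7·0.68877 = 227.089.
At 5770 K (t = 57.7):
  R = 255 by definition for t ≤ 66.
Gain = 255.000 / 227.089 = 1.1229 → 1.123.

1.123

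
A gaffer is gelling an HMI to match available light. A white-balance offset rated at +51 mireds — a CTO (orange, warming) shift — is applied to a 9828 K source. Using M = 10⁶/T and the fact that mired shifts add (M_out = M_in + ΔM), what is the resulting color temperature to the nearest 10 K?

6550 K

M_in = 10⁶/9828 = 101.75 mireds.
M_out = 101.75 + (+51) = 152.75 mireds.
T_out = 10⁶/152.75 = 6546.6 K → 6550 K.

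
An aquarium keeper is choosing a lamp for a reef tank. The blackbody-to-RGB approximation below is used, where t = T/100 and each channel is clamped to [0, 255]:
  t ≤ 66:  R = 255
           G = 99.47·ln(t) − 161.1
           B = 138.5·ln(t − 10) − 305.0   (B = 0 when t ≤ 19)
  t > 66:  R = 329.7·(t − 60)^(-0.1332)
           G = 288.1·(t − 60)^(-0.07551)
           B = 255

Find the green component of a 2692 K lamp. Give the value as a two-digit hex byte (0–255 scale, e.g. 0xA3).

0xA6

t = 2692/100 = 26.92; the t ≤ 66 branch applies.
G = 99.47·ln 26.92 − 161.1 = 99.47·3.2929 − 161.1 = 166.442.
Rounded: 166; in hex, 0xA6.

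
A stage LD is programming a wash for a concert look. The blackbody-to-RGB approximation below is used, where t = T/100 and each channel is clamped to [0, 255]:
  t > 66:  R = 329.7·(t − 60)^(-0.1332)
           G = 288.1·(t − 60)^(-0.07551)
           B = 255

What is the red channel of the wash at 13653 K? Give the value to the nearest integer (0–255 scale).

185

t = 13653/100 = 136.53; the t > 66 branch applies.
R = 329.7·(136.53 − 60)^(-0.1332) = 329.7·76.53^(-0.1332) = 329.7·0.56114 = 185.009.
Rounded: 185.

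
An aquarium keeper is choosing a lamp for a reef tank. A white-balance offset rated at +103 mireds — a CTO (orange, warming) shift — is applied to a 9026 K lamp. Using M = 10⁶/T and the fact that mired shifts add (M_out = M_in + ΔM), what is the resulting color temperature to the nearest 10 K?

M_in = 10⁶/9026 = 110.79 mireds.
M_out = 110.79 + (+103) = 213.79 mireds.
T_out = 10⁶/213.79 = 4677.5 K → 4680 K.

4680 K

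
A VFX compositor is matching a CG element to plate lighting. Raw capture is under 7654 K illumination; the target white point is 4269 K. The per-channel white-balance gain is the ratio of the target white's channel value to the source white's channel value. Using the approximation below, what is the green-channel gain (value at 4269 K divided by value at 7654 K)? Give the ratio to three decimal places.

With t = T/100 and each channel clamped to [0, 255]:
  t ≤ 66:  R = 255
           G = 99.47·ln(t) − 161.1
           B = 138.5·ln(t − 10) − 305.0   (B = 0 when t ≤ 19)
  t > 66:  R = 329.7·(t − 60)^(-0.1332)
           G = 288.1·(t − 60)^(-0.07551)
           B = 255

At 7654 K (t = 76.54):
  G = 288.1·(76.54 − 60)^(-0.07551) = 288.1·16.54^(-0.07551) = 288.1·0.80907 = 233.094.
At 4269 K (t = 42.69):
  G = 99.47·ln 42.69 − 161.1 = 99.47·3.7540 − 161.1 = 212.307.
Gain = 212.307 / 233.094 = 0.9108 → 0.911.

0.911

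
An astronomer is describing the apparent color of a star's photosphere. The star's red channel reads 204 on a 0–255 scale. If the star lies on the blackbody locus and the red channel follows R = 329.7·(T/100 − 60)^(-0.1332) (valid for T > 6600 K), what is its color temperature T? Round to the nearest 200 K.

(t − 60)^(-0.1332) = 204/329.7 = 0.61874.
t − 60 = 0.61874^(1/-0.1332) = 0.61874^(-7.508) = 36.748, so t = 96.748.
T = 100·t = 9675 K → 9600 K to the nearest 200 K.

9600 K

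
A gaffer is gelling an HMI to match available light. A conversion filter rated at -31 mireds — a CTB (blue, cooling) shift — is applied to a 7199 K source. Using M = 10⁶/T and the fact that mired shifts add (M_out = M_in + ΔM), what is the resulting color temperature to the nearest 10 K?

M_in = 10⁶/7199 = 138.91 mireds.
M_out = 138.91 + (-31) = 107.91 mireds.
T_out = 10⁶/107.91 = 9267.1 K → 9270 K.

9270 K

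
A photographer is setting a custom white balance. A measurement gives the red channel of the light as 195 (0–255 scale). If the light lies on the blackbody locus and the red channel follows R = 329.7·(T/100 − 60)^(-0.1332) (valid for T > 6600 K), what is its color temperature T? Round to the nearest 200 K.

(t − 60)^(-0.1332) = 195/329.7 = 0.59145.
t − 60 = 0.59145^(1/-0.1332) = 0.59145^(-7.508) = 51.564, so t = 111.564.
T = 100·t = 11156 K → 11200 K to the nearest 200 K.

11200 K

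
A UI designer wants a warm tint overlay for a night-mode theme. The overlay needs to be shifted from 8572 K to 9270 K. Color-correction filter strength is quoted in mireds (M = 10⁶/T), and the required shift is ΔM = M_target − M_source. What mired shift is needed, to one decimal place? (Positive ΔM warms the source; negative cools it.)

M_source = 10⁶/8572 = 116.659; M_target = 10⁶/9270 = 107.875.
ΔM = 107.875 − 116.659 = -8.784 → -8.8 mireds, a cooling shift.

-8.8 mireds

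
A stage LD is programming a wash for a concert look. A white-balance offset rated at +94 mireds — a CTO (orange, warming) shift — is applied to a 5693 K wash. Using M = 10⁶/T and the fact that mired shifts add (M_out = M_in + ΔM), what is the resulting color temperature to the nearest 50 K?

M_in = 10⁶/5693 = 175.65 mireds.
M_out = 175.65 + (+94) = 269.65 mireds.
T_out = 10⁶/269.65 = 3708.5 K → 3700 K.

3700 K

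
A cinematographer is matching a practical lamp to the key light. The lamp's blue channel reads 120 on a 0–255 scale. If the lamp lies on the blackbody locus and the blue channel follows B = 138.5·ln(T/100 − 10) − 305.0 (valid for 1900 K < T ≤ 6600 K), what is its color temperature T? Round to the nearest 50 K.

3150 K

ln(t − 10) = (120 + 305.0) / 138.5 = 3.0686.
t − 10 = e^3.0686 = 21.512, so t = 31.512.
T = 100·t = 3151 K → 3150 K to the nearest 50 K.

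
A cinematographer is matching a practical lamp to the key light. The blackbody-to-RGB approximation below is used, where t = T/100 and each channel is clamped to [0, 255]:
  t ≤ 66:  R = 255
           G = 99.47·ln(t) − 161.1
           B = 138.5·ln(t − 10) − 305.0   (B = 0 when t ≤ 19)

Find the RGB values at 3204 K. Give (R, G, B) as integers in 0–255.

(255, 184, 123)

t = 3204/100 = 32.04; the t ≤ 66 branch applies.
R = 255 by definition for t ≤ 66.
G = 99.47·ln 32.04 − 161.1 = 99.47·3.4670 − 161.1 = 183.761.
B = 138.5·ln(32.04 − 10) − 305.0 = 138.5·ln 22.04 − 305.0 = 138.5·3.0929 − 305.0 = 123.361.
Rounded: (255, 184, 123).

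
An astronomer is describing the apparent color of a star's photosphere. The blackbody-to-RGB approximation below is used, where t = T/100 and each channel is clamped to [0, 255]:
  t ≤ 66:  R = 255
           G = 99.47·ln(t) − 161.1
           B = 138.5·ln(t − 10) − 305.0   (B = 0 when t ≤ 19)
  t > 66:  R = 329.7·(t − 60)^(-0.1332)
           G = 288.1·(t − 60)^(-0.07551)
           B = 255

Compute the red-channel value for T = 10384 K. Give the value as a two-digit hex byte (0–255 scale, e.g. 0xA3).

0xC7

t = 10384/100 = 103.84; the t > 66 branch applies.
R = 329.7·(103.84 − 60)^(-0.1332) = 329.7·43.84^(-0.1332) = 329.7·0.60437 = 199.261.
Rounded: 199; in hex, 0xC7.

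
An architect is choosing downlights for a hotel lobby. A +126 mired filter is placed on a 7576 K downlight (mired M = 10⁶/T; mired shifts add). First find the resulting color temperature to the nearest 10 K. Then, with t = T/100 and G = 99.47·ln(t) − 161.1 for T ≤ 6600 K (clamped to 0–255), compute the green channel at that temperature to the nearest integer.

M_in = 10⁶/7576 = 132.00; M_out = 132.00 + (+126) = 258.00.
T_out = 10⁶/258.00 = 3876.0 K → 3880 K; t = 38.8.
G = 99.47·ln 38.8 − 161.1 = 99.47·3.6584 − 161.1 = 202.803.
Rounded: 203.

203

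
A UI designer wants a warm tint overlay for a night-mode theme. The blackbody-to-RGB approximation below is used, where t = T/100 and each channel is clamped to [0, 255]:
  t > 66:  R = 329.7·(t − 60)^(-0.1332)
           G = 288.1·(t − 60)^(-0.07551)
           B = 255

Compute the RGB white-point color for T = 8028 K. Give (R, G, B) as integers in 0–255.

t = 8028/100 = 80.28; the t > 66 branch applies.
R = 329.7·(80.28 − 60)^(-0.1332) = 329.7·20.28^(-0.1332) = 329.7·0.66973 = 220.809.
G = 288.1·(80.28 − 60)^(-0.07551) = 288.1·20.28^(-0.07551) = 288.1·0.79672 = 229.534.
B = 255 by definition for t > 66.
Rounded: (221, 230, 255).

(221, 230, 255)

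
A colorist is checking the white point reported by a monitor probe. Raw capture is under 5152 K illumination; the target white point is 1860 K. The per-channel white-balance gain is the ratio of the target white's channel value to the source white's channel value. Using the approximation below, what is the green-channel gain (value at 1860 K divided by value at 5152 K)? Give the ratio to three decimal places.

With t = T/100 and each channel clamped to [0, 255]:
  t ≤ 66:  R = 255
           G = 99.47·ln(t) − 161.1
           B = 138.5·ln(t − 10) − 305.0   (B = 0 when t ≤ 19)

At 5152 K (t = 51.52):
  G = 99.47·ln 51.52 − 161.1 = 99.47·3.9420 − 161.1 = 231.008.
At 1860 K (t = 18.6):
  G = 99.47·ln 18.6 − 161.1 = 99.47·2.9232 − 161.1 = 129.667.
Gain = 129.667 / 231.008 = 0.5613 → 0.561.

0.561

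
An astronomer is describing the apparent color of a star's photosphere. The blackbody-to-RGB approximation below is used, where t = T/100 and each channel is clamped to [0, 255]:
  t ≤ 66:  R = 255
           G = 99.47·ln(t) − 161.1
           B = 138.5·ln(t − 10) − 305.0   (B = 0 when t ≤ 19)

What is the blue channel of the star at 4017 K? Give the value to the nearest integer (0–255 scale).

167

t = 4017/100 = 40.17; the t ≤ 66 branch applies.
B = 138.5·ln(40.17 − 10) − 305.0 = 138.5·ln 30.17 − 305.0 = 138.5·3.4068 − 305.0 = 166.848.
Rounded: 167.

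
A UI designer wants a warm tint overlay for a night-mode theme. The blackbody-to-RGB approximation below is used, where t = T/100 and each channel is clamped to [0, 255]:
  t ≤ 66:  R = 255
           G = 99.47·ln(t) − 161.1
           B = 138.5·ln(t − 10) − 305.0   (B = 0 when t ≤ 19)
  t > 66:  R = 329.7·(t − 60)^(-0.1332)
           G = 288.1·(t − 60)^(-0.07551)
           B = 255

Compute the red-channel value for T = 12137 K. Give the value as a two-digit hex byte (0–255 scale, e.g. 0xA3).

0xBF

t = 12137/100 = 121.37; the t > 66 branch applies.
R = 329.7·(121.37 − 60)^(-0.1332) = 329.7·61.37^(-0.1332) = 329.7·0.57789 = 190.530.
Rounded: 191; in hex, 0xBF.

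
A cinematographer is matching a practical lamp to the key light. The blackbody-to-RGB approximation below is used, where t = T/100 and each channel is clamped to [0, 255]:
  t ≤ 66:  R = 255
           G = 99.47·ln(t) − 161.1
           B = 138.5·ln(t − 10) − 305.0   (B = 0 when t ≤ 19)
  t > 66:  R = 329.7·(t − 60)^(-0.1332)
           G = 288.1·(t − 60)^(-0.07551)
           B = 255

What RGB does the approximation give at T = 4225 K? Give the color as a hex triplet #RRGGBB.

#FFD3B0

t = 4225/100 = 42.25; the t ≤ 66 branch applies.
R = 255 by definition for t ≤ 66.
G = 99.47·ln 42.25 − 161.1 = 99.47·3.7436 − 161.1 = 211.276.
B = 138.5·ln(42.25 − 10) − 305.0 = 138.5·ln 32.25 − 305.0 = 138.5·3.4735 − 305.0 = 176.082.
Rounded: (255, 211, 176).
In hex: #FFD3B0.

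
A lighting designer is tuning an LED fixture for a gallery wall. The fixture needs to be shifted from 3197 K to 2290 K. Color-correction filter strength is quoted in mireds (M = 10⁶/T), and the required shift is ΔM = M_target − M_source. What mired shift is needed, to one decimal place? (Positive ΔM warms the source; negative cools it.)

M_source = 10⁶/3197 = 312.793; M_target = 10⁶/2290 = 436.681.
ΔM = 436.681 − 312.793 = 123.888 → +123.9 mireds, a warming shift.

+123.9 mireds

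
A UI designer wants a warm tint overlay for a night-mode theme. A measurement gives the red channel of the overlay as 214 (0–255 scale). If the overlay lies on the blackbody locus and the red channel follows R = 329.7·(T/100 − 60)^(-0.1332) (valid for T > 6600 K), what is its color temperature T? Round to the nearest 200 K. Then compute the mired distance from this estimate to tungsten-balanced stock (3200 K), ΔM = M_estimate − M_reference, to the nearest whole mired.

(t − 60)^(-0.1332) = 214/329.7 = 0.64907.
t − 60 = 0.64907^(1/-0.1332) = 0.64907^(-7.508) = 25.657, so t = 85.657.
T = 100·t = 8566 K → 8600 K to the nearest 200 K.
M_estimate = 10⁶/8600 = 116.28; M_reference = 10⁶/3200 = 312.50.
ΔM = 116.28 − 312.50 = -196.22 → -196 mireds.

-196 mireds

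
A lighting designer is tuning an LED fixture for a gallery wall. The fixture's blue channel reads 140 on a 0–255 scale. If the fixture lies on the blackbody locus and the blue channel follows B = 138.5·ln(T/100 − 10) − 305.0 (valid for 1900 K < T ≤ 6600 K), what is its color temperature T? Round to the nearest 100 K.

ln(t − 10) = (140 + 305.0) / 138.5 = 3.2130.
t − 10 = e^3.2130 = 24.853, so t = 34.853.
T = 100·t = 3485 K → 3500 K to the nearest 100 K.

3500 K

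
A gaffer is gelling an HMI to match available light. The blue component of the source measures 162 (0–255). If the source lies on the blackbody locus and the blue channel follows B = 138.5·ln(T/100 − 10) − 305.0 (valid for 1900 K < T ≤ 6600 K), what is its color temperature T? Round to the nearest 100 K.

3900 K

ln(t − 10) = (162 + 305.0) / 138.5 = 3.3718.
t − 10 = e^3.3718 = 29.132, so t = 39.132.
T = 100·t = 3913 K → 3900 K to the nearest 100 K.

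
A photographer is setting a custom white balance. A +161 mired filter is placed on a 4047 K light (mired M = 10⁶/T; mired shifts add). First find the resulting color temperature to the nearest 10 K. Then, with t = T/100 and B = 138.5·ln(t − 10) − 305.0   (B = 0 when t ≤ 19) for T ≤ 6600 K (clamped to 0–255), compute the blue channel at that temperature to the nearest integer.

65

M_in = 10⁶/4047 = 247.10; M_out = 247.10 + (+161) = 408.10.
T_out = 10⁶/408.10 = 2450.4 K → 2450 K; t = 24.5.
B = 138.5·ln(24.5 − 10) − 305.0 = 138.5·ln 14.5 − 305.0 = 138.5·2.6741 − 305.0 = 65.370.
Rounded: 65.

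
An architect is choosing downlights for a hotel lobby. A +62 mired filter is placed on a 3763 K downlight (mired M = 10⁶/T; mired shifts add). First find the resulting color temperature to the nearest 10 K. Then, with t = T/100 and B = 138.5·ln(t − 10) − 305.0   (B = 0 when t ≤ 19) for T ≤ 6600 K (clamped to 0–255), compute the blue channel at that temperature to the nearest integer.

M_in = 10⁶/3763 = 265.75; M_out = 265.75 + (+62) = 327.75.
T_out = 10⁶/327.75 = 3051.1 K → 3050 K; t = 30.5.
B = 138.5·ln(30.5 − 10) − 305.0 = 138.5·ln 20.5 − 305.0 = 138.5·3.0204 − 305.0 = 113.329.
Rounded: 113.

113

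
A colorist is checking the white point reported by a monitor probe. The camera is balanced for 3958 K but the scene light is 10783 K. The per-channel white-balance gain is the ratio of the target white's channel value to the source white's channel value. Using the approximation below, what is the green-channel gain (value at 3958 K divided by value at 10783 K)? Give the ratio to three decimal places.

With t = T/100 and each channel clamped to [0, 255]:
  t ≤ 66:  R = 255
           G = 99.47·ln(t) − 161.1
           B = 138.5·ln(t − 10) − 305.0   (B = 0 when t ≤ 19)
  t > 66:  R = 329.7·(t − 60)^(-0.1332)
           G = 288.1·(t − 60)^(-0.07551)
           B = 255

0.952

At 10783 K (t = 107.83):
  G = 288.1·(107.83 − 60)^(-0.07551) = 288.1·47.83^(-0.07551) = 288.1·0.74673 = 215.134.
At 3958 K (t = 39.58):
  G = 99.47·ln 39.58 − 161.1 = 99.47·3.6783 − 161.1 = 204.783.
Gain = 204.783 / 215.134 = 0.9519 → 0.952.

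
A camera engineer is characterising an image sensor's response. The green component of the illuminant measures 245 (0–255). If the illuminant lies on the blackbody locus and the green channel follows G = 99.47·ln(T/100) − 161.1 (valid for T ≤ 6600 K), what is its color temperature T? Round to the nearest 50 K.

ln t = (245 + 161.1) / 99.47 = 4.0826.
t = e^4.0826 = 59.302.
T = 100·t = 5930 K → 5950 K to the nearest 50 K.

5950 K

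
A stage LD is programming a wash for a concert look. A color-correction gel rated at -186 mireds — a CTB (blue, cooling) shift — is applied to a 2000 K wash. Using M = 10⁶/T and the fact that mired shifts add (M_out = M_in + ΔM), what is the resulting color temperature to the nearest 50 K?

M_in = 10⁶/2000 = 500.00 mireds.
M_out = 500.00 + (-186) = 314.00 mireds.
T_out = 10⁶/314.00 = 3184.7 K → 3200 K.

3200 K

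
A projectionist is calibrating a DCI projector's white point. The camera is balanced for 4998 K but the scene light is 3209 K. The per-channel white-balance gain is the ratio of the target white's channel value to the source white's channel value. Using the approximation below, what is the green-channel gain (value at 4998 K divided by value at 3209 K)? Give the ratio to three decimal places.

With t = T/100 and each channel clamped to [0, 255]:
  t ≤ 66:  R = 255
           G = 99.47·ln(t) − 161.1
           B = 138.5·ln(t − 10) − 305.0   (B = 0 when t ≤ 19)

1.240

At 3209 K (t = 32.09):
  G = 99.47·ln 32.09 − 161.1 = 99.47·3.4685 − 161.1 = 183.916.
At 4998 K (t = 49.98):
  G = 99.47·ln 49.98 − 161.1 = 99.47·3.9116 − 161.1 = 227.989.
Gain = 227.989 / 183.916 = 1.2396 → 1.240.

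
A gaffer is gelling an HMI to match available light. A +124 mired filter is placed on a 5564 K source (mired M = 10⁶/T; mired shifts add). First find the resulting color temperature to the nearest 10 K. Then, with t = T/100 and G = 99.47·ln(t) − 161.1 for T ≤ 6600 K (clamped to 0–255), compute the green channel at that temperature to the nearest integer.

M_in = 10⁶/5564 = 179.73; M_out = 179.73 + (+124) = 303.73.
T_out = 10⁶/303.73 = 3292.4 K → 3290 K; t = 32.9.
G = 99.47·ln 32.9 − 161.1 = 99.47·3.4935 − 161.1 = 186.396.
Rounded: 186.

186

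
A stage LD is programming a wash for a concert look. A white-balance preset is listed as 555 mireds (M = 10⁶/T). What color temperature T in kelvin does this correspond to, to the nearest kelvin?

1802 K

T = 10⁶ / 555 = 1801.80 K → 1802 K.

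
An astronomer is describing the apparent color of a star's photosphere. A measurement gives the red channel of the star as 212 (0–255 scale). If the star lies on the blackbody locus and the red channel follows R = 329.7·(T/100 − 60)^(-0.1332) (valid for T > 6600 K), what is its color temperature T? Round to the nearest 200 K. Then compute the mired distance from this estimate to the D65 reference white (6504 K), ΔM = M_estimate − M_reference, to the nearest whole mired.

(t − 60)^(-0.1332) = 212/329.7 = 0.64301.
t − 60 = 0.64301^(1/-0.1332) = 0.64301^(-7.508) = 27.530, so t = 87.530.
T = 100·t = 8753 K → 8800 K to the nearest 200 K.
M_estimate = 10⁶/8800 = 113.64; M_reference = 10⁶/6504 = 153.75.
ΔM = 113.64 − 153.75 = -40.12 → -40 mireds.

-40 mireds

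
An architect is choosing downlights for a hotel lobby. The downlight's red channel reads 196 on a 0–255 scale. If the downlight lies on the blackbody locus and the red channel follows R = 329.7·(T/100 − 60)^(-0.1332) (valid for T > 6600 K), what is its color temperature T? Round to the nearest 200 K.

(t − 60)^(-0.1332) = 196/329.7 = 0.59448.
t − 60 = 0.59448^(1/-0.1332) = 0.59448^(-7.508) = 49.621, so t = 109.621.
T = 100·t = 10962 K → 11000 K to the nearest 200 K.

11000 K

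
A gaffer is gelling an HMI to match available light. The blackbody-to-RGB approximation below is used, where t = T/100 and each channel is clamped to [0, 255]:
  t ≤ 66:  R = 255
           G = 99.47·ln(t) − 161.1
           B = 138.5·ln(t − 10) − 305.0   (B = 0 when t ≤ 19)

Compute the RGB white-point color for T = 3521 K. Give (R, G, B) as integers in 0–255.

t = 3521/100 = 35.21; the t ≤ 66 branch applies.
R = 255 by definition for t ≤ 66.
G = 99.47·ln 35.21 − 161.1 = 99.47·3.5613 − 161.1 = 193.146.
B = 138.5·ln(35.21 − 10) − 305.0 = 138.5·ln 25.21 − 305.0 = 138.5·3.2272 − 305.0 = 141.973.
Rounded: (255, 193, 142).

(255, 193, 142)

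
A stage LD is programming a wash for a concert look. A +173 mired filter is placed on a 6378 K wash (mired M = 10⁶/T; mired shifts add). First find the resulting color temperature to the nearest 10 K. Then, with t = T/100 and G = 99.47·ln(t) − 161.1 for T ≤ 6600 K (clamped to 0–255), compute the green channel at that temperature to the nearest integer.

M_in = 10⁶/6378 = 156.79; M_out = 156.79 + (+173) = 329.79.
T_out = 10⁶/329.79 = 3032.2 K → 3030 K; t = 30.3.
G = 99.47·ln 30.3 − 161.1 = 99.47·3.4111 − 161.1 = 178.207.
Rounded: 178.

178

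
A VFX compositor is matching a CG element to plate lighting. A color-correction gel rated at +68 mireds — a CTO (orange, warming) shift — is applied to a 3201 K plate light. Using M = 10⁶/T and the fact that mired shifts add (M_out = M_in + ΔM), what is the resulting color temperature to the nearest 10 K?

M_in = 10⁶/3201 = 312.40 mireds.
M_out = 312.40 + (+68) = 380.40 mireds.
T_out = 10⁶/380.40 = 2628.8 K → 2630 K.

2630 K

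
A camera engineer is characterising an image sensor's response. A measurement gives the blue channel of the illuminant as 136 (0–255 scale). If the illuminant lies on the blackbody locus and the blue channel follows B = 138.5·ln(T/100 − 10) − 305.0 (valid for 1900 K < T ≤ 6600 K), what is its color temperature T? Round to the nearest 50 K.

3400 K

ln(t − 10) = (136 + 305.0) / 138.5 = 3.1841.
t − 10 = e^3.1841 = 24.146, so t = 34.146.
T = 100·t = 3415 K → 3400 K to the nearest 50 K.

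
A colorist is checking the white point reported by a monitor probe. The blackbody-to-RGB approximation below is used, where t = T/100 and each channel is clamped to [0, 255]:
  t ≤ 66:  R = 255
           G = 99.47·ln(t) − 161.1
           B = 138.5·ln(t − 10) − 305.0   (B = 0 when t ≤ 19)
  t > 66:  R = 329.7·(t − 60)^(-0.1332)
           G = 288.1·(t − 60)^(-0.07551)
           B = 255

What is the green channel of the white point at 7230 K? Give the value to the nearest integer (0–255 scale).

t = 7230/100 = 72.3; the t > 66 branch applies.
G = 288.1·(72.3 − 60)^(-0.07551) = 288.1·12.3^(-0.07551) = 288.1·0.82737 = 238.366.
Rounded: 238.

238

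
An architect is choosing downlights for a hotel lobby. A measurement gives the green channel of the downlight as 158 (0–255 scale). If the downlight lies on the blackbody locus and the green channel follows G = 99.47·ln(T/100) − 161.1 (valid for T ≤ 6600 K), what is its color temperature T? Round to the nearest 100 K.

2500 K

ln t = (158 + 161.1) / 99.47 = 3.2080.
t = e^3.2080 = 24.730.
T = 100·t = 2473 K → 2500 K to the nearest 100 K.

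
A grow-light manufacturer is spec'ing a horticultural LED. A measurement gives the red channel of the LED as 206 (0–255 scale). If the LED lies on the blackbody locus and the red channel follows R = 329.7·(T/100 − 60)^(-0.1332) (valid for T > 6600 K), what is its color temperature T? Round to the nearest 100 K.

(t − 60)^(-0.1332) = 206/329.7 = 0.62481.
t − 60 = 0.62481^(1/-0.1332) = 0.62481^(-7.508) = 34.152, so t = 94.152.
T = 100·t = 9415 K → 9400 K to the nearest 100 K.

9400 K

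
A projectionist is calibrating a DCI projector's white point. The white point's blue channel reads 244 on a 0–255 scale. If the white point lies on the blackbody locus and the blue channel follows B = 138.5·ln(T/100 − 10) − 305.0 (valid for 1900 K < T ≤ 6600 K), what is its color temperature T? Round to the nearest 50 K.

ln(t − 10) = (244 + 305.0) / 138.5 = 3.9639.
t − 10 = e^3.9639 = 52.662, so t = 62.662.
T = 100·t = 6266 K → 6250 K to the nearest 50 K.

6250 K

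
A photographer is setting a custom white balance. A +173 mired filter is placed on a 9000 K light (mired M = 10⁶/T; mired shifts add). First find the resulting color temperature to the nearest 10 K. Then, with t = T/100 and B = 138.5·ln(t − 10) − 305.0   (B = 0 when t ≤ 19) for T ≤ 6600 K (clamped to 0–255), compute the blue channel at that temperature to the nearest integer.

M_in = 10⁶/9000 = 111.11; M_out = 111.11 + (+173) = 284.11.
T_out = 10⁶/284.11 = 3519.7 K → 3520 K; t = 35.2.
B = 138.5·ln(35.2 − 10) − 305.0 = 138.5·ln 25.2 − 305.0 = 138.5·3.2268 − 305.0 = 141.918.
Rounded: 142.

142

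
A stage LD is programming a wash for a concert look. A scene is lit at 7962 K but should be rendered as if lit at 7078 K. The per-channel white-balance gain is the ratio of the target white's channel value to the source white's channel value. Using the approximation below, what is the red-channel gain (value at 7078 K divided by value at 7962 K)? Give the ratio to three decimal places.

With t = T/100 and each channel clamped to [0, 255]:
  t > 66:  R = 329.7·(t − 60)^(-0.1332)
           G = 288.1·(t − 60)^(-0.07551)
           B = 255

At 7962 K (t = 79.62):
  R = 329.7·(79.62 − 60)^(-0.1332) = 329.7·19.62^(-0.1332) = 329.7·0.67269 = 221.785.
At 7078 K (t = 70.78):
  R = 329.7·(70.78 − 60)^(-0.1332) = 329.7·10.78^(-0.1332) = 329.7·0.72854 = 240.201.
Gain = 240.201 / 221.785 = 1.0830 → 1.083.

1.083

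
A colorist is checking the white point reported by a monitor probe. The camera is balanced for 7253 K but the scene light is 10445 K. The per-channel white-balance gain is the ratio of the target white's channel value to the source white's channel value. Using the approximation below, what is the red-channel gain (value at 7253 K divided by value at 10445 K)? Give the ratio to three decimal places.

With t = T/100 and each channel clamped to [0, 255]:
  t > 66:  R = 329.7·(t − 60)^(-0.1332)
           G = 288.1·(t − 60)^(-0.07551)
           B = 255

At 10445 K (t = 104.45):
  R = 329.7·(104.45 − 60)^(-0.1332) = 329.7·44.45^(-0.1332) = 329.7·0.60326 = 198.894.
At 7253 K (t = 72.53):
  R = 329.7·(72.53 − 60)^(-0.1332) = 329.7·12.53^(-0.1332) = 329.7·0.71409 = 235.435.
Gain = 235.435 / 198.894 = 1.1837 → 1.184.

1.184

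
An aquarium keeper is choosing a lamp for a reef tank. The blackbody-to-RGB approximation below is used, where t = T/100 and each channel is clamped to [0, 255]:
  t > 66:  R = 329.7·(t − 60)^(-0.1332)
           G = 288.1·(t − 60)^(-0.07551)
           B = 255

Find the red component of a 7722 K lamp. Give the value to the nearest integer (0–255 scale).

t = 7722/100 = 77.22; the t > 66 branch applies.
R = 329.7·(77.22 − 60)^(-0.1332) = 329.7·17.22^(-0.1332) = 329.7·0.68448 = 225.673.
Rounded: 226.

226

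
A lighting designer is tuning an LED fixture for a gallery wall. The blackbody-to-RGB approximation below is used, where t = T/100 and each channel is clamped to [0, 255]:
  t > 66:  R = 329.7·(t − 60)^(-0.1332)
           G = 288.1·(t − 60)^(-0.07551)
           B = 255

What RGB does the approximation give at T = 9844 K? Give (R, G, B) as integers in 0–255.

t = 9844/100 = 98.44; the t > 66 branch applies.
R = 329.7·(98.44 − 60)^(-0.1332) = 329.7·38.44^(-0.1332) = 329.7·0.61504 = 202.780.
G = 288.1·(98.44 − 60)^(-0.07551) = 288.1·38.44^(-0.07551) = 288.1·0.75916 = 218.714.
B = 255 by definition for t > 66.
Rounded: (203, 219, 255).

(203, 219, 255)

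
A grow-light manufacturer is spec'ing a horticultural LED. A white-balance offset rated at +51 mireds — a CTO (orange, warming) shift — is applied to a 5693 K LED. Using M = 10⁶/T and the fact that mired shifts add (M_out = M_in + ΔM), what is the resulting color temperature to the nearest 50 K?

M_in = 10⁶/5693 = 175.65 mireds.
M_out = 175.65 + (+51) = 226.65 mireds.
T_out = 10⁶/226.65 = 4412.0 K → 4400 K.

4400 K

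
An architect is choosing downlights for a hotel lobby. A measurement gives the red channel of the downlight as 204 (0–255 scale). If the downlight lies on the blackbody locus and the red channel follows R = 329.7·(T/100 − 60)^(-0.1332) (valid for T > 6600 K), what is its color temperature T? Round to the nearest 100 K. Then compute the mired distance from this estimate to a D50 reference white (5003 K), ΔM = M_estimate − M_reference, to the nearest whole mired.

-97 mireds

(t − 60)^(-0.1332) = 204/329.7 = 0.61874.
t − 60 = 0.61874^(1/-0.1332) = 0.61874^(-7.508) = 36.748, so t = 96.748.
T = 100·t = 9675 K → 9700 K to the nearest 100 K.
M_estimate = 10⁶/9700 = 103.09; M_reference = 10⁶/5003 = 199.88.
ΔM = 103.09 − 199.88 = -96.79 → -97 mireds.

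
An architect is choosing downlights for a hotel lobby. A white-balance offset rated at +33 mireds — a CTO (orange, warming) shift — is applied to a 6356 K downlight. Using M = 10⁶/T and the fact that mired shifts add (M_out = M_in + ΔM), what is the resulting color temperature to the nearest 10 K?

5250 K

M_in = 10⁶/6356 = 157.33 mireds.
M_out = 157.33 + (+33) = 190.33 mireds.
T_out = 10⁶/190.33 = 5254.0 K → 5250 K.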